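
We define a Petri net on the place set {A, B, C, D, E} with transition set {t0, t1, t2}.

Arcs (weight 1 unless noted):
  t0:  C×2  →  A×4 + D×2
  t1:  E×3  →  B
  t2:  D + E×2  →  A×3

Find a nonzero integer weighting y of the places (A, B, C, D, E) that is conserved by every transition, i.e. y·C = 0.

Incidence matrix C (rows=places, cols=transitions):
       t0   t1   t2
    A   4    0    3
    B   0    1    0
    C  -2    0    0
    D   2    0   -1
    E   0   -3   -2

Candidate y = [1, 0, 5, 3, 0]; check y·C column-wise:
  col t0: 1·4 + 5·-2 + 3·2 = 0
  col t1: 1·0 + 0·1 + 5·0 + 3·0 + 0·-3 = 0
  col t2: 1·3 + 5·0 + 3·-1 + 0·-2 = 0

y = (A:1, B:0, C:5, D:3, E:0)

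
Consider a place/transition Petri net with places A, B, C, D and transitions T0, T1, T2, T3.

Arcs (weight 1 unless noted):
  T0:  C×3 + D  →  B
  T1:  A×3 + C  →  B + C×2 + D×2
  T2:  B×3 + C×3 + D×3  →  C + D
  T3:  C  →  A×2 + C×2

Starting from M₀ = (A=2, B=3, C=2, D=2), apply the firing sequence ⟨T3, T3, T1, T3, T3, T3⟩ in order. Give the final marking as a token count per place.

step 1: fire T3:  (A=2, B=3, C=2, D=2) → (A=4, B=3, C=3, D=2)
step 2: fire T3:  (A=4, B=3, C=3, D=2) → (A=6, B=3, C=4, D=2)
step 3: fire T1:  (A=6, B=3, C=4, D=2) → (A=3, B=4, C=5, D=4)
step 4: fire T3:  (A=3, B=4, C=5, D=4) → (A=5, B=4, C=6, D=4)
step 5: fire T3:  (A=5, B=4, C=6, D=4) → (A=7, B=4, C=7, D=4)
step 6: fire T3:  (A=7, B=4, C=7, D=4) → (A=9, B=4, C=8, D=4)

(A=9, B=4, C=8, D=4)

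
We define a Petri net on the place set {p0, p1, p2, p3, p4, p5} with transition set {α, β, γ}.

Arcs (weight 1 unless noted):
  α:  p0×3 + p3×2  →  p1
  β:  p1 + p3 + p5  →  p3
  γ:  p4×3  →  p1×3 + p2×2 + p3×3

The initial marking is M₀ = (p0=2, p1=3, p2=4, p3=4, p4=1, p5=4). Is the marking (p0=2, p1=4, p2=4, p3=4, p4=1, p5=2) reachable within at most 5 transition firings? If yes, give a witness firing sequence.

NO — not reachable within 5 firings

depth 0: 1 marking
depth 1: 2 markings reached so far
depth 2: 3 markings reached so far
depth 3: 4 markings reached so far
depth 4: 4 markings reached so far
(frontier empty at depth 4; search complete)
target is not among the 4 markings reachable within 5 steps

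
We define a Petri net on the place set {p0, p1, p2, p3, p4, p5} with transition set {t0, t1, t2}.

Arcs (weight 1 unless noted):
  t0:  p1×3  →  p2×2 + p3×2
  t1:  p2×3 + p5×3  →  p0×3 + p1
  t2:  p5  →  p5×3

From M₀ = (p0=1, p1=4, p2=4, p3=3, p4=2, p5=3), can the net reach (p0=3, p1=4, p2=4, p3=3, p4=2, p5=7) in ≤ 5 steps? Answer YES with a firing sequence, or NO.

NO — not reachable within 5 firings

depth 0: 1 marking
depth 1: 4 markings reached so far
depth 2: 8 markings reached so far
depth 3: 12 markings reached so far
depth 4: 16 markings reached so far
depth 5: 21 markings reached so far
target is not among the 21 markings reachable within 5 steps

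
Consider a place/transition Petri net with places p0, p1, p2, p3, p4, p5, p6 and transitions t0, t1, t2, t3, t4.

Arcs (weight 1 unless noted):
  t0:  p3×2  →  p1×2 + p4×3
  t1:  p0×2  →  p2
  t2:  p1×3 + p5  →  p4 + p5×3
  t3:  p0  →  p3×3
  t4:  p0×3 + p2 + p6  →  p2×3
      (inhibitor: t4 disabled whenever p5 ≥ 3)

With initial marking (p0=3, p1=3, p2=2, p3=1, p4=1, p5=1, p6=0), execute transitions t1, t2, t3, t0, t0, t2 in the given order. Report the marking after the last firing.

(p0=0, p1=1, p2=3, p3=0, p4=9, p5=5, p6=0)

step 1: fire t1:  (p0=3, p1=3, p2=2, p3=1, p4=1, p5=1, p6=0) → (p0=1, p1=3, p2=3, p3=1, p4=1, p5=1, p6=0)
step 2: fire t2:  (p0=1, p1=3, p2=3, p3=1, p4=1, p5=1, p6=0) → (p0=1, p1=0, p2=3, p3=1, p4=2, p5=3, p6=0)
step 3: fire t3:  (p0=1, p1=0, p2=3, p3=1, p4=2, p5=3, p6=0) → (p0=0, p1=0, p2=3, p3=4, p4=2, p5=3, p6=0)
step 4: fire t0:  (p0=0, p1=0, p2=3, p3=4, p4=2, p5=3, p6=0) → (p0=0, p1=2, p2=3, p3=2, p4=5, p5=3, p6=0)
step 5: fire t0:  (p0=0, p1=2, p2=3, p3=2, p4=5, p5=3, p6=0) → (p0=0, p1=4, p2=3, p3=0, p4=8, p5=3, p6=0)
step 6: fire t2:  (p0=0, p1=4, p2=3, p3=0, p4=8, p5=3, p6=0) → (p0=0, p1=1, p2=3, p3=0, p4=9, p5=5, p6=0)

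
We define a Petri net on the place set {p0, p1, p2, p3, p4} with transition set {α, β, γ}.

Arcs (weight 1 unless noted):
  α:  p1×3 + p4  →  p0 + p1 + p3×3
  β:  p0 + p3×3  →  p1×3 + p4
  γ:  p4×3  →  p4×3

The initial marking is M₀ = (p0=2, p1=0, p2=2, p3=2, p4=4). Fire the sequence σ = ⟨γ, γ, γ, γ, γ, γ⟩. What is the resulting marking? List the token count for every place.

(p0=2, p1=0, p2=2, p3=2, p4=4)

step 1: fire γ:  (p0=2, p1=0, p2=2, p3=2, p4=4) → (p0=2, p1=0, p2=2, p3=2, p4=4)
step 2: fire γ:  (p0=2, p1=0, p2=2, p3=2, p4=4) → (p0=2, p1=0, p2=2, p3=2, p4=4)
step 3: fire γ:  (p0=2, p1=0, p2=2, p3=2, p4=4) → (p0=2, p1=0, p2=2, p3=2, p4=4)
step 4: fire γ:  (p0=2, p1=0, p2=2, p3=2, p4=4) → (p0=2, p1=0, p2=2, p3=2, p4=4)
step 5: fire γ:  (p0=2, p1=0, p2=2, p3=2, p4=4) → (p0=2, p1=0, p2=2, p3=2, p4=4)
step 6: fire γ:  (p0=2, p1=0, p2=2, p3=2, p4=4) → (p0=2, p1=0, p2=2, p3=2, p4=4)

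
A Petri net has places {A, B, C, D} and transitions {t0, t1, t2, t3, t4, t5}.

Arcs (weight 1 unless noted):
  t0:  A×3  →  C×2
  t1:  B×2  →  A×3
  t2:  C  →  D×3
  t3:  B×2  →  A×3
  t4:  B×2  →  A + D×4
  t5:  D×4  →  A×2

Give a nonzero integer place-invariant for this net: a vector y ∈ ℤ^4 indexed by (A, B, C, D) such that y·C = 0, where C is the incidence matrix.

y = (A:2, B:3, C:3, D:1)

Incidence matrix C (rows=places, cols=transitions):
       t0   t1   t2   t3   t4   t5
    A  -3    3    0    3    1    2
    B   0   -2    0   -2   -2    0
    C   2    0   -1    0    0    0
    D   0    0    3    0    4   -4

Candidate y = [2, 3, 3, 1]; check y·C column-wise:
  col t0: 2·-3 + 3·0 + 3·2 + 1·0 = 0
  col t1: 2·3 + 3·-2 + 3·0 + 1·0 = 0
  col t2: 2·0 + 3·0 + 3·-1 + 1·3 = 0
  col t3: 2·3 + 3·-2 + 3·0 + 1·0 = 0
  col t4: 2·1 + 3·-2 + 3·0 + 1·4 = 0
  col t5: 2·2 + 3·0 + 3·0 + 1·-4 = 0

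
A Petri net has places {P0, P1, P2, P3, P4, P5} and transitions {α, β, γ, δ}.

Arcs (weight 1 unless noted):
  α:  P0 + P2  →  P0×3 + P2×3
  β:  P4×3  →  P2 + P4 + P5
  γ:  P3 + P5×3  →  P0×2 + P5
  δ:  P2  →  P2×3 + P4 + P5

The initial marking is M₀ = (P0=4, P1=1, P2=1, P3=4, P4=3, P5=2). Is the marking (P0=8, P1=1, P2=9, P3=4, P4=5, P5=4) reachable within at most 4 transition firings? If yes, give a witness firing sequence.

YES — reachable via ⟨α, α, δ, δ⟩ (4 firings)

step 1: fire α:  (P0=4, P1=1, P2=1, P3=4, P4=3, P5=2) → (P0=6, P1=1, P2=3, P3=4, P4=3, P5=2)
step 2: fire α:  (P0=6, P1=1, P2=3, P3=4, P4=3, P5=2) → (P0=8, P1=1, P2=5, P3=4, P4=3, P5=2)
step 3: fire δ:  (P0=8, P1=1, P2=5, P3=4, P4=3, P5=2) → (P0=8, P1=1, P2=7, P3=4, P4=4, P5=3)
step 4: fire δ:  (P0=8, P1=1, P2=7, P3=4, P4=4, P5=3) → (P0=8, P1=1, P2=9, P3=4, P4=5, P5=4)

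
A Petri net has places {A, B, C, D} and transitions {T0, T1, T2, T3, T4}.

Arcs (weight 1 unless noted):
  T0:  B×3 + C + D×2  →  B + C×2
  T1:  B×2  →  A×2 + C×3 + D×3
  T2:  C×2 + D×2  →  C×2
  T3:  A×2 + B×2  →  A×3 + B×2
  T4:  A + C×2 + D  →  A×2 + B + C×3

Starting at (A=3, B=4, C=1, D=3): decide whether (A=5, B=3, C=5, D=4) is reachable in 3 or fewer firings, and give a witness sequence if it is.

NO — not reachable within 3 firings

depth 0: 1 marking
depth 1: 4 markings reached so far
depth 2: 12 markings reached so far
depth 3: 27 markings reached so far
target is not among the 27 markings reachable within 3 steps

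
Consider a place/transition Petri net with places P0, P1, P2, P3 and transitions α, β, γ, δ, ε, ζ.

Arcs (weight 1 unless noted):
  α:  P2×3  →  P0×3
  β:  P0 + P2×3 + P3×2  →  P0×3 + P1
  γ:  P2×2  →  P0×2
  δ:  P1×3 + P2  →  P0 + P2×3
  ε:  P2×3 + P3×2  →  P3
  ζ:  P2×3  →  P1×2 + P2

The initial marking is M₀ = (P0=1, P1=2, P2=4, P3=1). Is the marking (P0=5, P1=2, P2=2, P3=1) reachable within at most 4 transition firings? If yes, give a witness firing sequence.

depth 0: 1 marking
depth 1: 4 markings reached so far
depth 2: 7 markings reached so far
depth 3: 10 markings reached so far
depth 4: 13 markings reached so far
target is not among the 13 markings reachable within 4 steps

NO — not reachable within 4 firings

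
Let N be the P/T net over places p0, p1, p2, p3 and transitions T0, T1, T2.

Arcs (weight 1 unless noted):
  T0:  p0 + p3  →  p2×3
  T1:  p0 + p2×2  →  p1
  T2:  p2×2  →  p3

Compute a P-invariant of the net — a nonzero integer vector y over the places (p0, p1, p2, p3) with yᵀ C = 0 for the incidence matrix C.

Incidence matrix C (rows=places, cols=transitions):
       T0   T1   T2
   p0  -1   -1    0
   p1   0    1    0
   p2   3   -2   -2
   p3  -1    0    1

Candidate y = [1, 3, 1, 2]; check y·C column-wise:
  col T0: 1·-1 + 3·0 + 1·3 + 2·-1 = 0
  col T1: 1·-1 + 3·1 + 1·-2 + 2·0 = 0
  col T2: 1·0 + 3·0 + 1·-2 + 2·1 = 0

y = (p0:1, p1:3, p2:1, p3:2)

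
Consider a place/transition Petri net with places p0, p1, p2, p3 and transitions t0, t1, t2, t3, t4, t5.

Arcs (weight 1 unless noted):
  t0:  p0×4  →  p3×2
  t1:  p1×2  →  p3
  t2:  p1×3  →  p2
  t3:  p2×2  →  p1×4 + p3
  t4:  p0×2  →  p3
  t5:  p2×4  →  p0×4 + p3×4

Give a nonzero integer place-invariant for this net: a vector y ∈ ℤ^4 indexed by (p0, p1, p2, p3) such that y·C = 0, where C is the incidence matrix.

y = (p0:1, p1:1, p2:3, p3:2)

Incidence matrix C (rows=places, cols=transitions):
       t0   t1   t2   t3   t4   t5
   p0  -4    0    0    0   -2    4
   p1   0   -2   -3    4    0    0
   p2   0    0    1   -2    0   -4
   p3   2    1    0    1    1    4

Candidate y = [1, 1, 3, 2]; check y·C column-wise:
  col t0: 1·-4 + 1·0 + 3·0 + 2·2 = 0
  col t1: 1·0 + 1·-2 + 3·0 + 2·1 = 0
  col t2: 1·0 + 1·-3 + 3·1 + 2·0 = 0
  col t3: 1·0 + 1·4 + 3·-2 + 2·1 = 0
  col t4: 1·-2 + 1·0 + 3·0 + 2·1 = 0
  col t5: 1·4 + 1·0 + 3·-4 + 2·4 = 0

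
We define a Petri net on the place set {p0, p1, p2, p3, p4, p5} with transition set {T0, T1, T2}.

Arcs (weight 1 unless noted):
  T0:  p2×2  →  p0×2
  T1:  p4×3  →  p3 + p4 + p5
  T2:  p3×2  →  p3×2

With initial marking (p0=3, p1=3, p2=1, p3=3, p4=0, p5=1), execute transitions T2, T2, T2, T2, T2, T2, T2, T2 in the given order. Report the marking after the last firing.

(p0=3, p1=3, p2=1, p3=3, p4=0, p5=1)

step 1: fire T2:  (p0=3, p1=3, p2=1, p3=3, p4=0, p5=1) → (p0=3, p1=3, p2=1, p3=3, p4=0, p5=1)
step 2: fire T2:  (p0=3, p1=3, p2=1, p3=3, p4=0, p5=1) → (p0=3, p1=3, p2=1, p3=3, p4=0, p5=1)
step 3: fire T2:  (p0=3, p1=3, p2=1, p3=3, p4=0, p5=1) → (p0=3, p1=3, p2=1, p3=3, p4=0, p5=1)
step 4: fire T2:  (p0=3, p1=3, p2=1, p3=3, p4=0, p5=1) → (p0=3, p1=3, p2=1, p3=3, p4=0, p5=1)
step 5: fire T2:  (p0=3, p1=3, p2=1, p3=3, p4=0, p5=1) → (p0=3, p1=3, p2=1, p3=3, p4=0, p5=1)
step 6: fire T2:  (p0=3, p1=3, p2=1, p3=3, p4=0, p5=1) → (p0=3, p1=3, p2=1, p3=3, p4=0, p5=1)
step 7: fire T2:  (p0=3, p1=3, p2=1, p3=3, p4=0, p5=1) → (p0=3, p1=3, p2=1, p3=3, p4=0, p5=1)
step 8: fire T2:  (p0=3, p1=3, p2=1, p3=3, p4=0, p5=1) → (p0=3, p1=3, p2=1, p3=3, p4=0, p5=1)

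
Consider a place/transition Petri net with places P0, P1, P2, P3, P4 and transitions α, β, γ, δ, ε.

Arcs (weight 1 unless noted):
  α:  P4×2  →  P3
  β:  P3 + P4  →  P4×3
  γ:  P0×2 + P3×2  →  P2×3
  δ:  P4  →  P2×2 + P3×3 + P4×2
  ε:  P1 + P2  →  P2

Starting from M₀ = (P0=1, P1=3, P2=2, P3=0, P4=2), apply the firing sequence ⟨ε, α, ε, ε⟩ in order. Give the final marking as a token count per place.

step 1: fire ε:  (P0=1, P1=3, P2=2, P3=0, P4=2) → (P0=1, P1=2, P2=2, P3=0, P4=2)
step 2: fire α:  (P0=1, P1=2, P2=2, P3=0, P4=2) → (P0=1, P1=2, P2=2, P3=1, P4=0)
step 3: fire ε:  (P0=1, P1=2, P2=2, P3=1, P4=0) → (P0=1, P1=1, P2=2, P3=1, P4=0)
step 4: fire ε:  (P0=1, P1=1, P2=2, P3=1, P4=0) → (P0=1, P1=0, P2=2, P3=1, P4=0)

(P0=1, P1=0, P2=2, P3=1, P4=0)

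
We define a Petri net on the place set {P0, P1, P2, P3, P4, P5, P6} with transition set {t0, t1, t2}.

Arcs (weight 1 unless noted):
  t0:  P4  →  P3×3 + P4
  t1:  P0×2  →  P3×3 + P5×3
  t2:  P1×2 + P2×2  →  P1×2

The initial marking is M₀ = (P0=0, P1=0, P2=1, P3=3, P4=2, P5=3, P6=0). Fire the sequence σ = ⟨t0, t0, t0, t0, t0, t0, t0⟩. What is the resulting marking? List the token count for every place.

(P0=0, P1=0, P2=1, P3=24, P4=2, P5=3, P6=0)

step 1: fire t0:  (P0=0, P1=0, P2=1, P3=3, P4=2, P5=3, P6=0) → (P0=0, P1=0, P2=1, P3=6, P4=2, P5=3, P6=0)
step 2: fire t0:  (P0=0, P1=0, P2=1, P3=6, P4=2, P5=3, P6=0) → (P0=0, P1=0, P2=1, P3=9, P4=2, P5=3, P6=0)
step 3: fire t0:  (P0=0, P1=0, P2=1, P3=9, P4=2, P5=3, P6=0) → (P0=0, P1=0, P2=1, P3=12, P4=2, P5=3, P6=0)
step 4: fire t0:  (P0=0, P1=0, P2=1, P3=12, P4=2, P5=3, P6=0) → (P0=0, P1=0, P2=1, P3=15, P4=2, P5=3, P6=0)
step 5: fire t0:  (P0=0, P1=0, P2=1, P3=15, P4=2, P5=3, P6=0) → (P0=0, P1=0, P2=1, P3=18, P4=2, P5=3, P6=0)
step 6: fire t0:  (P0=0, P1=0, P2=1, P3=18, P4=2, P5=3, P6=0) → (P0=0, P1=0, P2=1, P3=21, P4=2, P5=3, P6=0)
step 7: fire t0:  (P0=0, P1=0, P2=1, P3=21, P4=2, P5=3, P6=0) → (P0=0, P1=0, P2=1, P3=24, P4=2, P5=3, P6=0)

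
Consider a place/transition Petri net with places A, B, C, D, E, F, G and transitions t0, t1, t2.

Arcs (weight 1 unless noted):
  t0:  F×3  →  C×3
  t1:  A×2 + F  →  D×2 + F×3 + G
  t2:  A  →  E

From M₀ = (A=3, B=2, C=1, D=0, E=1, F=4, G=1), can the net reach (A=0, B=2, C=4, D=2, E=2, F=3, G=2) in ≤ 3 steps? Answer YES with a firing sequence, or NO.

step 1: fire t0:  (A=3, B=2, C=1, D=0, E=1, F=4, G=1) → (A=3, B=2, C=4, D=0, E=1, F=1, G=1)
step 2: fire t1:  (A=3, B=2, C=4, D=0, E=1, F=1, G=1) → (A=1, B=2, C=4, D=2, E=1, F=3, G=2)
step 3: fire t2:  (A=1, B=2, C=4, D=2, E=1, F=3, G=2) → (A=0, B=2, C=4, D=2, E=2, F=3, G=2)

YES — reachable via ⟨t0, t1, t2⟩ (3 firings)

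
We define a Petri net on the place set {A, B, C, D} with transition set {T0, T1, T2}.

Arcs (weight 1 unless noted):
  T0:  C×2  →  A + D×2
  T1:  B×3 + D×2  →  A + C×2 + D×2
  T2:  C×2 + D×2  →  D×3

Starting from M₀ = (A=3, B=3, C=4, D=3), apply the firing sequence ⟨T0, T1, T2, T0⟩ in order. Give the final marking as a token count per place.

(A=6, B=0, C=0, D=8)

step 1: fire T0:  (A=3, B=3, C=4, D=3) → (A=4, B=3, C=2, D=5)
step 2: fire T1:  (A=4, B=3, C=2, D=5) → (A=5, B=0, C=4, D=5)
step 3: fire T2:  (A=5, B=0, C=4, D=5) → (A=5, B=0, C=2, D=6)
step 4: fire T0:  (A=5, B=0, C=2, D=6) → (A=6, B=0, C=0, D=8)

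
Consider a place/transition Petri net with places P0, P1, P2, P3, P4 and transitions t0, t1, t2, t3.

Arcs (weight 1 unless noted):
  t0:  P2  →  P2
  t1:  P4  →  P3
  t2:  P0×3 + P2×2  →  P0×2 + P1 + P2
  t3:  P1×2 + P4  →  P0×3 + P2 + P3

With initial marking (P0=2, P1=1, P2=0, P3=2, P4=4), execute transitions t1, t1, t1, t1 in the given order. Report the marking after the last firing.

(P0=2, P1=1, P2=0, P3=6, P4=0)

step 1: fire t1:  (P0=2, P1=1, P2=0, P3=2, P4=4) → (P0=2, P1=1, P2=0, P3=3, P4=3)
step 2: fire t1:  (P0=2, P1=1, P2=0, P3=3, P4=3) → (P0=2, P1=1, P2=0, P3=4, P4=2)
step 3: fire t1:  (P0=2, P1=1, P2=0, P3=4, P4=2) → (P0=2, P1=1, P2=0, P3=5, P4=1)
step 4: fire t1:  (P0=2, P1=1, P2=0, P3=5, P4=1) → (P0=2, P1=1, P2=0, P3=6, P4=0)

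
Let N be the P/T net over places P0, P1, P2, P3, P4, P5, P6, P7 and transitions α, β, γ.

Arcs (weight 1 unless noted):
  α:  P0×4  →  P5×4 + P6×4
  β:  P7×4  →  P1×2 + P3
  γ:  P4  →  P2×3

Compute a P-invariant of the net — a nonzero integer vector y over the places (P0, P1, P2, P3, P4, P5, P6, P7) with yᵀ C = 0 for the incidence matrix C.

Incidence matrix C (rows=places, cols=transitions):
        α    β    γ
   P0  -4    0    0
   P1   0    2    0
   P2   0    0    3
   P3   0    1    0
   P4   0    0   -1
   P5   4    0    0
   P6   4    0    0
   P7   0   -4    0

Candidate y = [0, 1, 0, -2, 0, 0, 0, 0]; check y·C column-wise:
  col α: 0·-4 + 1·0 + -2·0 + 0·4 + 0·4 = 0
  col β: 1·2 + -2·1 + 0·-4 = 0
  col γ: 1·0 + 0·3 + -2·0 + 0·-1 = 0

y = (P0:0, P1:1, P2:0, P3:-2, P4:0, P5:0, P6:0, P7:0)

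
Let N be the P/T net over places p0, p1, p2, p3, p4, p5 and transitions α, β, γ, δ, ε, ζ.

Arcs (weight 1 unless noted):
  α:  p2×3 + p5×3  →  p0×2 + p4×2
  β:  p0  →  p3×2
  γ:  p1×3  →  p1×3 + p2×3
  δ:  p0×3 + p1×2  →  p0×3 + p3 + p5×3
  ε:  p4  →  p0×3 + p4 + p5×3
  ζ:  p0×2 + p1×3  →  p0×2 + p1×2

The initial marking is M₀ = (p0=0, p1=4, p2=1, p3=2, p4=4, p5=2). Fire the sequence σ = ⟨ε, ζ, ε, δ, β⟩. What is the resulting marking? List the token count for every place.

step 1: fire ε:  (p0=0, p1=4, p2=1, p3=2, p4=4, p5=2) → (p0=3, p1=4, p2=1, p3=2, p4=4, p5=5)
step 2: fire ζ:  (p0=3, p1=4, p2=1, p3=2, p4=4, p5=5) → (p0=3, p1=3, p2=1, p3=2, p4=4, p5=5)
step 3: fire ε:  (p0=3, p1=3, p2=1, p3=2, p4=4, p5=5) → (p0=6, p1=3, p2=1, p3=2, p4=4, p5=8)
step 4: fire δ:  (p0=6, p1=3, p2=1, p3=2, p4=4, p5=8) → (p0=6, p1=1, p2=1, p3=3, p4=4, p5=11)
step 5: fire β:  (p0=6, p1=1, p2=1, p3=3, p4=4, p5=11) → (p0=5, p1=1, p2=1, p3=5, p4=4, p5=11)

(p0=5, p1=1, p2=1, p3=5, p4=4, p5=11)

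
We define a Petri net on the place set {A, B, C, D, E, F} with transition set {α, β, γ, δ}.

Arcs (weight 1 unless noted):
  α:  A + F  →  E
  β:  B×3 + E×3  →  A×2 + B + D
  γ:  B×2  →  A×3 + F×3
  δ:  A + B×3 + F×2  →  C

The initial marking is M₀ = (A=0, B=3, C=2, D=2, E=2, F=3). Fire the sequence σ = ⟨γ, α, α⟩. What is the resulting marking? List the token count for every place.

(A=1, B=1, C=2, D=2, E=4, F=4)

step 1: fire γ:  (A=0, B=3, C=2, D=2, E=2, F=3) → (A=3, B=1, C=2, D=2, E=2, F=6)
step 2: fire α:  (A=3, B=1, C=2, D=2, E=2, F=6) → (A=2, B=1, C=2, D=2, E=3, F=5)
step 3: fire α:  (A=2, B=1, C=2, D=2, E=3, F=5) → (A=1, B=1, C=2, D=2, E=4, F=4)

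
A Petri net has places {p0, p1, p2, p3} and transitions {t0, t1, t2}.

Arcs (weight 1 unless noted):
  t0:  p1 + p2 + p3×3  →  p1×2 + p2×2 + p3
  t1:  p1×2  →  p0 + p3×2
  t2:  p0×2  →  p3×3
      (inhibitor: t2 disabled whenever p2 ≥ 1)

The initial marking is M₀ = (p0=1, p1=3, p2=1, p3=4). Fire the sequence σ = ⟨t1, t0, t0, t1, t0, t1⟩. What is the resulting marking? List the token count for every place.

step 1: fire t1:  (p0=1, p1=3, p2=1, p3=4) → (p0=2, p1=1, p2=1, p3=6)
step 2: fire t0:  (p0=2, p1=1, p2=1, p3=6) → (p0=2, p1=2, p2=2, p3=4)
step 3: fire t0:  (p0=2, p1=2, p2=2, p3=4) → (p0=2, p1=3, p2=3, p3=2)
step 4: fire t1:  (p0=2, p1=3, p2=3, p3=2) → (p0=3, p1=1, p2=3, p3=4)
step 5: fire t0:  (p0=3, p1=1, p2=3, p3=4) → (p0=3, p1=2, p2=4, p3=2)
step 6: fire t1:  (p0=3, p1=2, p2=4, p3=2) → (p0=4, p1=0, p2=4, p3=4)

(p0=4, p1=0, p2=4, p3=4)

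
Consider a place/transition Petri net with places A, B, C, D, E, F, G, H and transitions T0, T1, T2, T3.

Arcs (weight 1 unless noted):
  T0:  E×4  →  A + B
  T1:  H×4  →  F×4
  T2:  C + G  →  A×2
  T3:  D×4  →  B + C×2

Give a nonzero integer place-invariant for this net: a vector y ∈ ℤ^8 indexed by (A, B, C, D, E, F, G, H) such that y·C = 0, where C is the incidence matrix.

y = (A:4, B:-4, C:8, D:3, E:0, F:0, G:0, H:0)

Incidence matrix C (rows=places, cols=transitions):
       T0   T1   T2   T3
    A   1    0    2    0
    B   1    0    0    1
    C   0    0   -1    2
    D   0    0    0   -4
    E  -4    0    0    0
    F   0    4    0    0
    G   0    0   -1    0
    H   0   -4    0    0

Candidate y = [4, -4, 8, 3, 0, 0, 0, 0]; check y·C column-wise:
  col T0: 4·1 + -4·1 + 8·0 + 3·0 + 0·-4 = 0
  col T1: 4·0 + -4·0 + 8·0 + 3·0 + 0·4 + 0·-4 = 0
  col T2: 4·2 + -4·0 + 8·-1 + 3·0 + 0·-1 = 0
  col T3: 4·0 + -4·1 + 8·2 + 3·-4 = 0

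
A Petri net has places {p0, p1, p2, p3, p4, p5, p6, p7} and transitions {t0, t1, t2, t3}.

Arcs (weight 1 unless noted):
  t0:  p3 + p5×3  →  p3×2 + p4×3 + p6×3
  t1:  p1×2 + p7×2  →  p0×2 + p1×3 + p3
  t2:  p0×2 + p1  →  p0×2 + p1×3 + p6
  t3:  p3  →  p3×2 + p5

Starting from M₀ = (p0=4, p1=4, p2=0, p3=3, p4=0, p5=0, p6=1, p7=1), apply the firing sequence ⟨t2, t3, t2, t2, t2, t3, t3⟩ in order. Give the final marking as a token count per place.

step 1: fire t2:  (p0=4, p1=4, p2=0, p3=3, p4=0, p5=0, p6=1, p7=1) → (p0=4, p1=6, p2=0, p3=3, p4=0, p5=0, p6=2, p7=1)
step 2: fire t3:  (p0=4, p1=6, p2=0, p3=3, p4=0, p5=0, p6=2, p7=1) → (p0=4, p1=6, p2=0, p3=4, p4=0, p5=1, p6=2, p7=1)
step 3: fire t2:  (p0=4, p1=6, p2=0, p3=4, p4=0, p5=1, p6=2, p7=1) → (p0=4, p1=8, p2=0, p3=4, p4=0, p5=1, p6=3, p7=1)
step 4: fire t2:  (p0=4, p1=8, p2=0, p3=4, p4=0, p5=1, p6=3, p7=1) → (p0=4, p1=10, p2=0, p3=4, p4=0, p5=1, p6=4, p7=1)
step 5: fire t2:  (p0=4, p1=10, p2=0, p3=4, p4=0, p5=1, p6=4, p7=1) → (p0=4, p1=12, p2=0, p3=4, p4=0, p5=1, p6=5, p7=1)
step 6: fire t3:  (p0=4, p1=12, p2=0, p3=4, p4=0, p5=1, p6=5, p7=1) → (p0=4, p1=12, p2=0, p3=5, p4=0, p5=2, p6=5, p7=1)
step 7: fire t3:  (p0=4, p1=12, p2=0, p3=5, p4=0, p5=2, p6=5, p7=1) → (p0=4, p1=12, p2=0, p3=6, p4=0, p5=3, p6=5, p7=1)

(p0=4, p1=12, p2=0, p3=6, p4=0, p5=3, p6=5, p7=1)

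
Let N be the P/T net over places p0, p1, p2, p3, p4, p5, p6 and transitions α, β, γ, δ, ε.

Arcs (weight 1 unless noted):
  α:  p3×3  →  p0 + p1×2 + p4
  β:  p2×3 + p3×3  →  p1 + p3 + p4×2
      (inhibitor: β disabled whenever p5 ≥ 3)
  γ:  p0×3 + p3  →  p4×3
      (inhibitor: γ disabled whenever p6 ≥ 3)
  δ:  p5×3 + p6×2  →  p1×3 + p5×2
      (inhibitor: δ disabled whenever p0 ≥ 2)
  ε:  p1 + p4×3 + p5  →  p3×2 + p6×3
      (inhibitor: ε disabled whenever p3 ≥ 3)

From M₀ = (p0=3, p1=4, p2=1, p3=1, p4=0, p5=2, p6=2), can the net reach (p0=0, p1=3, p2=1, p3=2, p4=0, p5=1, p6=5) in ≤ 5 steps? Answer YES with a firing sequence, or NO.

step 1: fire γ:  (p0=3, p1=4, p2=1, p3=1, p4=0, p5=2, p6=2) → (p0=0, p1=4, p2=1, p3=0, p4=3, p5=2, p6=2)
step 2: fire ε:  (p0=0, p1=4, p2=1, p3=0, p4=3, p5=2, p6=2) → (p0=0, p1=3, p2=1, p3=2, p4=0, p5=1, p6=5)

YES — reachable via ⟨γ, ε⟩ (2 firings)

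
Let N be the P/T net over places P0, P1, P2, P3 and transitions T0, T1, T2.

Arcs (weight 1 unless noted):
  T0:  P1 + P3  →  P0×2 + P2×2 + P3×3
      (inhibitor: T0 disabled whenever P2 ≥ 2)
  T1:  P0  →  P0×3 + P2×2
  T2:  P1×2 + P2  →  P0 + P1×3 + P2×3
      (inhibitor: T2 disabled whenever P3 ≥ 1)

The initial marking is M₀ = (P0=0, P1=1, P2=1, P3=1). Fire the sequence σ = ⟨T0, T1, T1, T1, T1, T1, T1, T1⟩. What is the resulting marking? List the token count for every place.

(P0=16, P1=0, P2=17, P3=3)

step 1: fire T0:  (P0=0, P1=1, P2=1, P3=1) → (P0=2, P1=0, P2=3, P3=3)
step 2: fire T1:  (P0=2, P1=0, P2=3, P3=3) → (P0=4, P1=0, P2=5, P3=3)
step 3: fire T1:  (P0=4, P1=0, P2=5, P3=3) → (P0=6, P1=0, P2=7, P3=3)
step 4: fire T1:  (P0=6, P1=0, P2=7, P3=3) → (P0=8, P1=0, P2=9, P3=3)
step 5: fire T1:  (P0=8, P1=0, P2=9, P3=3) → (P0=10, P1=0, P2=11, P3=3)
step 6: fire T1:  (P0=10, P1=0, P2=11, P3=3) → (P0=12, P1=0, P2=13, P3=3)
step 7: fire T1:  (P0=12, P1=0, P2=13, P3=3) → (P0=14, P1=0, P2=15, P3=3)
step 8: fire T1:  (P0=14, P1=0, P2=15, P3=3) → (P0=16, P1=0, P2=17, P3=3)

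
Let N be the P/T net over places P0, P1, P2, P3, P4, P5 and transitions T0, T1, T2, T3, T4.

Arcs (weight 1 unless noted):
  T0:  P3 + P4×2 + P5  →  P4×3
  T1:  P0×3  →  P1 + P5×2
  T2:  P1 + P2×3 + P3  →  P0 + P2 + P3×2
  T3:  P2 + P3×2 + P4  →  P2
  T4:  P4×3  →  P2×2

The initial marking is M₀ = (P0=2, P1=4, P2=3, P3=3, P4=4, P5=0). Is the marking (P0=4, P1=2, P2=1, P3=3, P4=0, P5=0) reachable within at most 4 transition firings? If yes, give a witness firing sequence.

step 1: fire T2:  (P0=2, P1=4, P2=3, P3=3, P4=4, P5=0) → (P0=3, P1=3, P2=1, P3=4, P4=4, P5=0)
step 2: fire T3:  (P0=3, P1=3, P2=1, P3=4, P4=4, P5=0) → (P0=3, P1=3, P2=1, P3=2, P4=3, P5=0)
step 3: fire T4:  (P0=3, P1=3, P2=1, P3=2, P4=3, P5=0) → (P0=3, P1=3, P2=3, P3=2, P4=0, P5=0)
step 4: fire T2:  (P0=3, P1=3, P2=3, P3=2, P4=0, P5=0) → (P0=4, P1=2, P2=1, P3=3, P4=0, P5=0)

YES — reachable via ⟨T2, T3, T4, T2⟩ (4 firings)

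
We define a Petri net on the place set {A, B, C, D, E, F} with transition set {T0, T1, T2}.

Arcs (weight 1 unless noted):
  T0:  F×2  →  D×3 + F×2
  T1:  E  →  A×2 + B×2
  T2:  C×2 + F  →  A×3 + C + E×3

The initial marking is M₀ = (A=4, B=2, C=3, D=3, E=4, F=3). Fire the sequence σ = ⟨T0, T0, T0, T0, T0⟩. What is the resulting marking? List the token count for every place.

step 1: fire T0:  (A=4, B=2, C=3, D=3, E=4, F=3) → (A=4, B=2, C=3, D=6, E=4, F=3)
step 2: fire T0:  (A=4, B=2, C=3, D=6, E=4, F=3) → (A=4, B=2, C=3, D=9, E=4, F=3)
step 3: fire T0:  (A=4, B=2, C=3, D=9, E=4, F=3) → (A=4, B=2, C=3, D=12, E=4, F=3)
step 4: fire T0:  (A=4, B=2, C=3, D=12, E=4, F=3) → (A=4, B=2, C=3, D=15, E=4, F=3)
step 5: fire T0:  (A=4, B=2, C=3, D=15, E=4, F=3) → (A=4, B=2, C=3, D=18, E=4, F=3)

(A=4, B=2, C=3, D=18, E=4, F=3)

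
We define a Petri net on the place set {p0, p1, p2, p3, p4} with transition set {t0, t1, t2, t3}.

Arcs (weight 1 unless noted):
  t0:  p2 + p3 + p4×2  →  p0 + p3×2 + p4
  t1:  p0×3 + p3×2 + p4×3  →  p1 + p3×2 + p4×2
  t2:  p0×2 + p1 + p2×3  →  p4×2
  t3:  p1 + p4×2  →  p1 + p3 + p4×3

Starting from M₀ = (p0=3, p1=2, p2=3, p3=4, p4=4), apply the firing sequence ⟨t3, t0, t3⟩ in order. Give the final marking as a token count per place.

step 1: fire t3:  (p0=3, p1=2, p2=3, p3=4, p4=4) → (p0=3, p1=2, p2=3, p3=5, p4=5)
step 2: fire t0:  (p0=3, p1=2, p2=3, p3=5, p4=5) → (p0=4, p1=2, p2=2, p3=6, p4=4)
step 3: fire t3:  (p0=4, p1=2, p2=2, p3=6, p4=4) → (p0=4, p1=2, p2=2, p3=7, p4=5)

(p0=4, p1=2, p2=2, p3=7, p4=5)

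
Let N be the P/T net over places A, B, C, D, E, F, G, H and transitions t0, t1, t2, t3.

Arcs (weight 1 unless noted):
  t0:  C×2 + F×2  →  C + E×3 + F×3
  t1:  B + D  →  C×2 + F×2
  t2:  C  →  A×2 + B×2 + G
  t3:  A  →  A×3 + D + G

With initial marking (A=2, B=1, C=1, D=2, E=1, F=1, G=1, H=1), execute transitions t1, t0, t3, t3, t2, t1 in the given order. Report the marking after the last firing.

(A=8, B=1, C=3, D=2, E=4, F=6, G=4, H=1)

step 1: fire t1:  (A=2, B=1, C=1, D=2, E=1, F=1, G=1, H=1) → (A=2, B=0, C=3, D=1, E=1, F=3, G=1, H=1)
step 2: fire t0:  (A=2, B=0, C=3, D=1, E=1, F=3, G=1, H=1) → (A=2, B=0, C=2, D=1, E=4, F=4, G=1, H=1)
step 3: fire t3:  (A=2, B=0, C=2, D=1, E=4, F=4, G=1, H=1) → (A=4, B=0, C=2, D=2, E=4, F=4, G=2, H=1)
step 4: fire t3:  (A=4, B=0, C=2, D=2, E=4, F=4, G=2, H=1) → (A=6, B=0, C=2, D=3, E=4, F=4, G=3, H=1)
step 5: fire t2:  (A=6, B=0, C=2, D=3, E=4, F=4, G=3, H=1) → (A=8, B=2, C=1, D=3, E=4, F=4, G=4, H=1)
step 6: fire t1:  (A=8, B=2, C=1, D=3, E=4, F=4, G=4, H=1) → (A=8, B=1, C=3, D=2, E=4, F=6, G=4, H=1)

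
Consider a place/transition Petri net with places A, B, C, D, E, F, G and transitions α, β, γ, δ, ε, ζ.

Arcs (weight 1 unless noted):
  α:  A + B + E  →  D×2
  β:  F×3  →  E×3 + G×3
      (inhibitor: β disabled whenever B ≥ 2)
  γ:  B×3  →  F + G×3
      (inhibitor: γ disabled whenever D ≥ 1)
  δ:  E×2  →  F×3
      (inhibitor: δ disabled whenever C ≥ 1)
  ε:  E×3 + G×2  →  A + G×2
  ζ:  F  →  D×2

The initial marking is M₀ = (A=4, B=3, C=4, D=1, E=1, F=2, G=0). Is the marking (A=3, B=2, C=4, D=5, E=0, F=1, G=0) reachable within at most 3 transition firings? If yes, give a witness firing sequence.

YES — reachable via ⟨α, ζ⟩ (2 firings)

step 1: fire α:  (A=4, B=3, C=4, D=1, E=1, F=2, G=0) → (A=3, B=2, C=4, D=3, E=0, F=2, G=0)
step 2: fire ζ:  (A=3, B=2, C=4, D=3, E=0, F=2, G=0) → (A=3, B=2, C=4, D=5, E=0, F=1, G=0)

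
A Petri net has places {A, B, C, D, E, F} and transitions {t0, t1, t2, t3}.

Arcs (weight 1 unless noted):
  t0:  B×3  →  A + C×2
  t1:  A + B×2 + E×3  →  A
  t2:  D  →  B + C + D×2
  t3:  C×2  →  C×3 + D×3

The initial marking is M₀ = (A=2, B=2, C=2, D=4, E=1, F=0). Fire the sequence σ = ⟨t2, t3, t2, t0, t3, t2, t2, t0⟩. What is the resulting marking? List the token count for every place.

step 1: fire t2:  (A=2, B=2, C=2, D=4, E=1, F=0) → (A=2, B=3, C=3, D=5, E=1, F=0)
step 2: fire t3:  (A=2, B=3, C=3, D=5, E=1, F=0) → (A=2, B=3, C=4, D=8, E=1, F=0)
step 3: fire t2:  (A=2, B=3, C=4, D=8, E=1, F=0) → (A=2, B=4, C=5, D=9, E=1, F=0)
step 4: fire t0:  (A=2, B=4, C=5, D=9, E=1, F=0) → (A=3, B=1, C=7, D=9, E=1, F=0)
step 5: fire t3:  (A=3, B=1, C=7, D=9, E=1, F=0) → (A=3, B=1, C=8, D=12, E=1, F=0)
step 6: fire t2:  (A=3, B=1, C=8, D=12, E=1, F=0) → (A=3, B=2, C=9, D=13, E=1, F=0)
step 7: fire t2:  (A=3, B=2, C=9, D=13, E=1, F=0) → (A=3, B=3, C=10, D=14, E=1, F=0)
step 8: fire t0:  (A=3, B=3, C=10, D=14, E=1, F=0) → (A=4, B=0, C=12, D=14, E=1, F=0)

(A=4, B=0, C=12, D=14, E=1, F=0)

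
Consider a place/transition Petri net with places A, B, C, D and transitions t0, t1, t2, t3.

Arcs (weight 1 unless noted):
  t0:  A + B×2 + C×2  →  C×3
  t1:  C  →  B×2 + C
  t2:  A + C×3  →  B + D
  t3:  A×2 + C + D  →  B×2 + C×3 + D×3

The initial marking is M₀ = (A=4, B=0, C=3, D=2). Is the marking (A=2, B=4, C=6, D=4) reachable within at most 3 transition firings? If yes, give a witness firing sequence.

depth 0: 1 marking
depth 1: 4 markings reached so far
depth 2: 11 markings reached so far
depth 3: 20 markings reached so far
target is not among the 20 markings reachable within 3 steps

NO — not reachable within 3 firings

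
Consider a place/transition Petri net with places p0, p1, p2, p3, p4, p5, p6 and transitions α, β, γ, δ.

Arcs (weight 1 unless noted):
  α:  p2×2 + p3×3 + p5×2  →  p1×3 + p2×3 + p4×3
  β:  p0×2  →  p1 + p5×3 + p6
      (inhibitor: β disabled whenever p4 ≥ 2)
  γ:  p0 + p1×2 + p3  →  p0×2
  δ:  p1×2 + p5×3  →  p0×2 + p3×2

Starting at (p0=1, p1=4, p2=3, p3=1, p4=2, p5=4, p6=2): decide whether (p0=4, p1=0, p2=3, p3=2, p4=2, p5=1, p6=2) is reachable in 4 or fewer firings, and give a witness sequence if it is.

step 1: fire γ:  (p0=1, p1=4, p2=3, p3=1, p4=2, p5=4, p6=2) → (p0=2, p1=2, p2=3, p3=0, p4=2, p5=4, p6=2)
step 2: fire δ:  (p0=2, p1=2, p2=3, p3=0, p4=2, p5=4, p6=2) → (p0=4, p1=0, p2=3, p3=2, p4=2, p5=1, p6=2)

YES — reachable via ⟨γ, δ⟩ (2 firings)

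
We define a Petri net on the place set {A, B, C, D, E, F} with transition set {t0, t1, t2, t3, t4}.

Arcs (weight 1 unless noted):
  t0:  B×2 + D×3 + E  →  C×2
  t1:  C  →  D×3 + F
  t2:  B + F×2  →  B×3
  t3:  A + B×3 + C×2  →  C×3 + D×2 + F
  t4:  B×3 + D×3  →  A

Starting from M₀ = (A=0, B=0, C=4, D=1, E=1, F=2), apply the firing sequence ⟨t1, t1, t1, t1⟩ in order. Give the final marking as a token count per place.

(A=0, B=0, C=0, D=13, E=1, F=6)

step 1: fire t1:  (A=0, B=0, C=4, D=1, E=1, F=2) → (A=0, B=0, C=3, D=4, E=1, F=3)
step 2: fire t1:  (A=0, B=0, C=3, D=4, E=1, F=3) → (A=0, B=0, C=2, D=7, E=1, F=4)
step 3: fire t1:  (A=0, B=0, C=2, D=7, E=1, F=4) → (A=0, B=0, C=1, D=10, E=1, F=5)
step 4: fire t1:  (A=0, B=0, C=1, D=10, E=1, F=5) → (A=0, B=0, C=0, D=13, E=1, F=6)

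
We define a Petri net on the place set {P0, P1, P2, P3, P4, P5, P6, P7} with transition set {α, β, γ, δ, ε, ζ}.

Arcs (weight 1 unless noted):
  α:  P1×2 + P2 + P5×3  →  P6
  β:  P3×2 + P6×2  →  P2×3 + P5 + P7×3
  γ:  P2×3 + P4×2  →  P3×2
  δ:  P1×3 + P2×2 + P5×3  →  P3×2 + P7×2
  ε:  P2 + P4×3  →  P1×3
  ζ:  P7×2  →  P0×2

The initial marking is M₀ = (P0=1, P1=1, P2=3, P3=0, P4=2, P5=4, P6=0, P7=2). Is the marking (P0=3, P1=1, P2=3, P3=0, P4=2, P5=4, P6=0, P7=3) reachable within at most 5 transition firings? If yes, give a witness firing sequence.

depth 0: 1 marking
depth 1: 3 markings reached so far
depth 2: 4 markings reached so far
depth 3: 4 markings reached so far
(frontier empty at depth 3; search complete)
target is not among the 4 markings reachable within 5 steps

NO — not reachable within 5 firings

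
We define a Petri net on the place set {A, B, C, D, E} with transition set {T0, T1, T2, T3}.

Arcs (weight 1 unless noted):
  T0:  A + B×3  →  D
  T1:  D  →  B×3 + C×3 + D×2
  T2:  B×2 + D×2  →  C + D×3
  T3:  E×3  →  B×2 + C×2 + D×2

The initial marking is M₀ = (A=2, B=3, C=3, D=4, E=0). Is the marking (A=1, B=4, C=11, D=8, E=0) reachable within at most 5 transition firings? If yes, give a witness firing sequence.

depth 0: 1 marking
depth 1: 4 markings reached so far
depth 2: 7 markings reached so far
depth 3: 13 markings reached so far
depth 4: 20 markings reached so far
depth 5: 29 markings reached so far
target is not among the 29 markings reachable within 5 steps

NO — not reachable within 5 firings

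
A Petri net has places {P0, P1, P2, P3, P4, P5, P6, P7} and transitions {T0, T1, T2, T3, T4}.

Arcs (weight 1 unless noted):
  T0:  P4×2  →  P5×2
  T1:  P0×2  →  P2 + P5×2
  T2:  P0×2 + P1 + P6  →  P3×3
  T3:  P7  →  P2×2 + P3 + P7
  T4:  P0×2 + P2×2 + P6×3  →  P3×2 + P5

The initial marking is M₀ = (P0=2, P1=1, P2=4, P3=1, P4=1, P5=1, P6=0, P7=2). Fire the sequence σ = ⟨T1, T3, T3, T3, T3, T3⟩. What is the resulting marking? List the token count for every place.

step 1: fire T1:  (P0=2, P1=1, P2=4, P3=1, P4=1, P5=1, P6=0, P7=2) → (P0=0, P1=1, P2=5, P3=1, P4=1, P5=3, P6=0, P7=2)
step 2: fire T3:  (P0=0, P1=1, P2=5, P3=1, P4=1, P5=3, P6=0, P7=2) → (P0=0, P1=1, P2=7, P3=2, P4=1, P5=3, P6=0, P7=2)
step 3: fire T3:  (P0=0, P1=1, P2=7, P3=2, P4=1, P5=3, P6=0, P7=2) → (P0=0, P1=1, P2=9, P3=3, P4=1, P5=3, P6=0, P7=2)
step 4: fire T3:  (P0=0, P1=1, P2=9, P3=3, P4=1, P5=3, P6=0, P7=2) → (P0=0, P1=1, P2=11, P3=4, P4=1, P5=3, P6=0, P7=2)
step 5: fire T3:  (P0=0, P1=1, P2=11, P3=4, P4=1, P5=3, P6=0, P7=2) → (P0=0, P1=1, P2=13, P3=5, P4=1, P5=3, P6=0, P7=2)
step 6: fire T3:  (P0=0, P1=1, P2=13, P3=5, P4=1, P5=3, P6=0, P7=2) → (P0=0, P1=1, P2=15, P3=6, P4=1, P5=3, P6=0, P7=2)

(P0=0, P1=1, P2=15, P3=6, P4=1, P5=3, P6=0, P7=2)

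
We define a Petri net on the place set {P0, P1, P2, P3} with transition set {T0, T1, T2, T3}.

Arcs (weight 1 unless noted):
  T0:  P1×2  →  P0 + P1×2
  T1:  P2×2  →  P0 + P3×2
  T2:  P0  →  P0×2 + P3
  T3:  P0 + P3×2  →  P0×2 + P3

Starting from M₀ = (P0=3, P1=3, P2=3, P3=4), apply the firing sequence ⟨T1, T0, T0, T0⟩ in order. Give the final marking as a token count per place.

step 1: fire T1:  (P0=3, P1=3, P2=3, P3=4) → (P0=4, P1=3, P2=1, P3=6)
step 2: fire T0:  (P0=4, P1=3, P2=1, P3=6) → (P0=5, P1=3, P2=1, P3=6)
step 3: fire T0:  (P0=5, P1=3, P2=1, P3=6) → (P0=6, P1=3, P2=1, P3=6)
step 4: fire T0:  (P0=6, P1=3, P2=1, P3=6) → (P0=7, P1=3, P2=1, P3=6)

(P0=7, P1=3, P2=1, P3=6)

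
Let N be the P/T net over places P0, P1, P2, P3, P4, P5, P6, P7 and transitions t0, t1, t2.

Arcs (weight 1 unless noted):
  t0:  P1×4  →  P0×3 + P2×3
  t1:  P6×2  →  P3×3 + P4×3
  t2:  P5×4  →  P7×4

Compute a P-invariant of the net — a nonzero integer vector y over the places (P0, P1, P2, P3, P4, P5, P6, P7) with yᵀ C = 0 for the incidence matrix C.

Incidence matrix C (rows=places, cols=transitions):
       t0   t1   t2
   P0   3    0    0
   P1  -4    0    0
   P2   3    0    0
   P3   0    3    0
   P4   0    3    0
   P5   0    0   -4
   P6   0   -2    0
   P7   0    0    4

Candidate y = [4, 3, 0, 0, 0, 0, 0, 0]; check y·C column-wise:
  col t0: 4·3 + 3·-4 + 0·3 = 0
  col t1: 4·0 + 3·0 + 0·3 + 0·3 + 0·-2 = 0
  col t2: 4·0 + 3·0 + 0·-4 + 0·4 = 0

y = (P0:4, P1:3, P2:0, P3:0, P4:0, P5:0, P6:0, P7:0)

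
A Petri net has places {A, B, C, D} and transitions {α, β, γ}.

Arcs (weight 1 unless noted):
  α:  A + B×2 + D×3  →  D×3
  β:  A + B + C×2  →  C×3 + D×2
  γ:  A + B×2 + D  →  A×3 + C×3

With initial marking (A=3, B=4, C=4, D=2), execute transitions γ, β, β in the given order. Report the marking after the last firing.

step 1: fire γ:  (A=3, B=4, C=4, D=2) → (A=5, B=2, C=7, D=1)
step 2: fire β:  (A=5, B=2, C=7, D=1) → (A=4, B=1, C=8, D=3)
step 3: fire β:  (A=4, B=1, C=8, D=3) → (A=3, B=0, C=9, D=5)

(A=3, B=0, C=9, D=5)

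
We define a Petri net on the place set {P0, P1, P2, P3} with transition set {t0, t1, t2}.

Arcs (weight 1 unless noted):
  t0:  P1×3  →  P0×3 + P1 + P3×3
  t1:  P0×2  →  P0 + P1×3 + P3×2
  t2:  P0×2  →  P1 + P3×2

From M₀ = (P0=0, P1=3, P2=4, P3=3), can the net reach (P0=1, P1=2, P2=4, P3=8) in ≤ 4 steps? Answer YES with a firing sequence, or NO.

step 1: fire t0:  (P0=0, P1=3, P2=4, P3=3) → (P0=3, P1=1, P2=4, P3=6)
step 2: fire t2:  (P0=3, P1=1, P2=4, P3=6) → (P0=1, P1=2, P2=4, P3=8)

YES — reachable via ⟨t0, t2⟩ (2 firings)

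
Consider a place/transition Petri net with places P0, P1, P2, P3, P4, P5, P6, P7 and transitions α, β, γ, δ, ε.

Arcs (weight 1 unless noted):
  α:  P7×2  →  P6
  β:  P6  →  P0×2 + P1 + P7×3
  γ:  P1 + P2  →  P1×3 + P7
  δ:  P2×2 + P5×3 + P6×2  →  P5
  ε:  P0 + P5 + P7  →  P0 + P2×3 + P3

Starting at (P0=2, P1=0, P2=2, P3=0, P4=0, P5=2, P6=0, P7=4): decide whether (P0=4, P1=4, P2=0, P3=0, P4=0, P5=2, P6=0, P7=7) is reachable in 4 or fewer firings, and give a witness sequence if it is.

NO — not reachable within 4 firings

depth 0: 1 marking
depth 1: 3 markings reached so far
depth 2: 7 markings reached so far
depth 3: 11 markings reached so far
depth 4: 18 markings reached so far
target is not among the 18 markings reachable within 4 steps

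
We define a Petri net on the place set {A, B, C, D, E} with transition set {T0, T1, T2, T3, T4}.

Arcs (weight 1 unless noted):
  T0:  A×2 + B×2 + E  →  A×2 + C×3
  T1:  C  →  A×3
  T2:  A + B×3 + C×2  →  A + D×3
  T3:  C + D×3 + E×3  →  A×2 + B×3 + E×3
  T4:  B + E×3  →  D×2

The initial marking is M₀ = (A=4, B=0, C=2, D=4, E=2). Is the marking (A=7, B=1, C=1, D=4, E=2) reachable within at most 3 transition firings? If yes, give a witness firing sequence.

depth 0: 1 marking
depth 1: 2 markings reached so far
depth 2: 3 markings reached so far
depth 3: 3 markings reached so far
(frontier empty at depth 3; search complete)
target is not among the 3 markings reachable within 3 steps

NO — not reachable within 3 firings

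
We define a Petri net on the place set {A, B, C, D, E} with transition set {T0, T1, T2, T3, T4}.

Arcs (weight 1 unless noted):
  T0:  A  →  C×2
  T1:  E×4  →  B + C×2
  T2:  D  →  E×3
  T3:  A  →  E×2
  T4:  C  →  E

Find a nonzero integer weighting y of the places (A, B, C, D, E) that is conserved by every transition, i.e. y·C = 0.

Incidence matrix C (rows=places, cols=transitions):
       T0   T1   T2   T3   T4
    A  -1    0    0   -1    0
    B   0    1    0    0    0
    C   2    2    0    0   -1
    D   0    0   -1    0    0
    E   0   -4    3    2    1

Candidate y = [2, 2, 1, 3, 1]; check y·C column-wise:
  col T0: 2·-1 + 2·0 + 1·2 + 3·0 + 1·0 = 0
  col T1: 2·0 + 2·1 + 1·2 + 3·0 + 1·-4 = 0
  col T2: 2·0 + 2·0 + 1·0 + 3·-1 + 1·3 = 0
  col T3: 2·-1 + 2·0 + 1·0 + 3·0 + 1·2 = 0
  col T4: 2·0 + 2·0 + 1·-1 + 3·0 + 1·1 = 0

y = (A:2, B:2, C:1, D:3, E:1)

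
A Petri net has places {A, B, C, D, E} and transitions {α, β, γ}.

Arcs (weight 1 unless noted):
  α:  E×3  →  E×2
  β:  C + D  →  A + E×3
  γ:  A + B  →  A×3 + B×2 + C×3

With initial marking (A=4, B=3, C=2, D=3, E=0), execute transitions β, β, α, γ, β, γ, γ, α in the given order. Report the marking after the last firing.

(A=13, B=6, C=8, D=0, E=7)

step 1: fire β:  (A=4, B=3, C=2, D=3, E=0) → (A=5, B=3, C=1, D=2, E=3)
step 2: fire β:  (A=5, B=3, C=1, D=2, E=3) → (A=6, B=3, C=0, D=1, E=6)
step 3: fire α:  (A=6, B=3, C=0, D=1, E=6) → (A=6, B=3, C=0, D=1, E=5)
step 4: fire γ:  (A=6, B=3, C=0, D=1, E=5) → (A=8, B=4, C=3, D=1, E=5)
step 5: fire β:  (A=8, B=4, C=3, D=1, E=5) → (A=9, B=4, C=2, D=0, E=8)
step 6: fire γ:  (A=9, B=4, C=2, D=0, E=8) → (A=11, B=5, C=5, D=0, E=8)
step 7: fire γ:  (A=11, B=5, C=5, D=0, E=8) → (A=13, B=6, C=8, D=0, E=8)
step 8: fire α:  (A=13, B=6, C=8, D=0, E=8) → (A=13, B=6, C=8, D=0, E=7)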